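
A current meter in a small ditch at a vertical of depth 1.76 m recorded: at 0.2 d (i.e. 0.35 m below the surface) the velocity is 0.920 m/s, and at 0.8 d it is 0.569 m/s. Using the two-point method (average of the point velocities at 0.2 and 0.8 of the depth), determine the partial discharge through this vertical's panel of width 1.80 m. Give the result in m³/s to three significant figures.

v̄ = (0.920 + 0.569) / 2 = 0.7445 m/s
q = v̄ × d × w = 0.7445 × 1.76 × 1.80 = 2.359 m³/s

2.36 m³/s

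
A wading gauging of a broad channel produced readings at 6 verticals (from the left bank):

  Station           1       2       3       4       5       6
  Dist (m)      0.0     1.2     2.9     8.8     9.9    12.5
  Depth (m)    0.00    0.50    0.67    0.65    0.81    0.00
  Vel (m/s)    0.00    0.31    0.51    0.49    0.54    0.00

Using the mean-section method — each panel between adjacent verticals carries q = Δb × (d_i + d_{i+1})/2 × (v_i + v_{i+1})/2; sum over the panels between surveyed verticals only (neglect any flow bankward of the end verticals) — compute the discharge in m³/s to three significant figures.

3.10 m³/s

Panel 1-2: Δb = 1.2 m, d̄ = (0.00+0.50)/2 = 0.25, v̄ = (0.00+0.31)/2 = 0.155 → q = 1.2×0.25×0.155 = 0.04650 m³/s
Panel 2-3: Δb = 1.7 m, d̄ = (0.50+0.67)/2 = 0.585, v̄ = (0.31+0.51)/2 = 0.41 → q = 1.7×0.585×0.41 = 0.4077 m³/s
Panel 3-4: Δb = 5.9 m, d̄ = (0.67+0.65)/2 = 0.66, v̄ = (0.51+0.49)/2 = 0.5 → q = 5.9×0.66×0.5 = 1.947 m³/s
Panel 4-5: Δb = 1.1 m, d̄ = (0.65+0.81)/2 = 0.73, v̄ = (0.49+0.54)/2 = 0.515 → q = 1.1×0.73×0.515 = 0.4135 m³/s
Panel 5-6: Δb = 2.6 m, d̄ = (0.81+0.00)/2 = 0.405, v̄ = (0.54+0.00)/2 = 0.27 → q = 2.6×0.405×0.27 = 0.2843 m³/s
Q = Σ q = 3.099 m³/s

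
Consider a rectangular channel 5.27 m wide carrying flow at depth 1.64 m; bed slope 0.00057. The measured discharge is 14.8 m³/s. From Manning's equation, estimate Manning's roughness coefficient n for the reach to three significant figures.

0.0140

A = b·y = 5.27 × 1.64 = 8.643 m²
P = b + 2y = 5.27 + 2×1.64 = 8.550 m
R = A/P = 8.643/8.550 = 1.011 m
n = (1/Q)·A·R^(2/3)·S^(1/2) = (1/14.8) × 8.643 × 1.007 × 0.02387 = 0.01404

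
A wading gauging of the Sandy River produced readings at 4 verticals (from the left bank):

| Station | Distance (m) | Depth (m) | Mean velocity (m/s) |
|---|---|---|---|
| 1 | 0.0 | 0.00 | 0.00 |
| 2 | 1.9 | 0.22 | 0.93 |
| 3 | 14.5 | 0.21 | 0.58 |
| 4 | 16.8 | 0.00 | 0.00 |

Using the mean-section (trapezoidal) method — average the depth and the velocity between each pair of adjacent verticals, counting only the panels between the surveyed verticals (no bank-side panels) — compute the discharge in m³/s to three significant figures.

2.21 m³/s

Panel 1-2: Δb = 1.9 m, d̄ = (0.00+0.22)/2 = 0.11, v̄ = (0.00+0.93)/2 = 0.465 → q = 1.9×0.11×0.465 = 0.09719 m³/s
Panel 2-3: Δb = 12.6 m, d̄ = (0.22+0.21)/2 = 0.215, v̄ = (0.93+0.58)/2 = 0.755 → q = 12.6×0.215×0.755 = 2.045 m³/s
Panel 3-4: Δb = 2.3 m, d̄ = (0.21+0.00)/2 = 0.105, v̄ = (0.58+0.00)/2 = 0.29 → q = 2.3×0.105×0.29 = 0.07004 m³/s
Q = Σ q = 2.213 m³/s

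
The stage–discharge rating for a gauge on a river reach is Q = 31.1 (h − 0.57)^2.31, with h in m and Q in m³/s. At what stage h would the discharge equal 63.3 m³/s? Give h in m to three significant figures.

1.93 m

h − h₀ = (Q/C)^(1/b) = (63.3/31.1)^(1/2.31) = 1.360 m
h = 0.57 + 1.360 = 1.930 m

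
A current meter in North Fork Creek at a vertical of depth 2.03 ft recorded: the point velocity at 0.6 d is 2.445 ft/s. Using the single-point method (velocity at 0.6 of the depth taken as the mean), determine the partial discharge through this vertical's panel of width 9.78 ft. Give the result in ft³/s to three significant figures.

v̄ = v₀.₆ = 2.445 ft/s
q = v̄ × d × w = 2.445 × 2.03 × 9.78 = 48.54 ft³/s

48.5 ft³/s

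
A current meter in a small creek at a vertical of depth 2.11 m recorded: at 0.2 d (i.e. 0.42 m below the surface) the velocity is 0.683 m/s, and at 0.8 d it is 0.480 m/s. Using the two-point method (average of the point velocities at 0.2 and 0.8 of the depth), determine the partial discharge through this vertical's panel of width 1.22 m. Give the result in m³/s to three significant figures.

1.50 m³/s

v̄ = (0.683 + 0.480) / 2 = 0.5815 m/s
q = v̄ × d × w = 0.5815 × 2.11 × 1.22 = 1.497 m³/s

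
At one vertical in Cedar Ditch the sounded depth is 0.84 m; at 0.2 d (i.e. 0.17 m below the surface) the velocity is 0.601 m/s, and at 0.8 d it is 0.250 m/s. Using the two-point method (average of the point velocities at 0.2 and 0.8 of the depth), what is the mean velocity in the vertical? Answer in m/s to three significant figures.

v̄ = (0.601 + 0.250) / 2 = 0.4255 m/s

0.426 m/s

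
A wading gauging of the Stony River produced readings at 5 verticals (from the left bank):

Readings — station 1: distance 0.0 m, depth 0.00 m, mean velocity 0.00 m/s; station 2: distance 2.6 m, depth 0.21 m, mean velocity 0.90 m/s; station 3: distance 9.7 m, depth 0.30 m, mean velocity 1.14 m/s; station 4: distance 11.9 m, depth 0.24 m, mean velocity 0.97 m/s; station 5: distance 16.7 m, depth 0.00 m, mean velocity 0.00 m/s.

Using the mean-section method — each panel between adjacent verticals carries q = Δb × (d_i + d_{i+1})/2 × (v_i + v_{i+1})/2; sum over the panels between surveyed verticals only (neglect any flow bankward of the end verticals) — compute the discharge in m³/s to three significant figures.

2.88 m³/s

Panel 1-2: Δb = 2.6 m, d̄ = (0.00+0.21)/2 = 0.105, v̄ = (0.00+0.90)/2 = 0.45 → q = 2.6×0.105×0.45 = 0.1229 m³/s
Panel 2-3: Δb = 7.1 m, d̄ = (0.21+0.30)/2 = 0.255, v̄ = (0.90+1.14)/2 = 1.02 → q = 7.1×0.255×1.02 = 1.847 m³/s
Panel 3-4: Δb = 2.2 m, d̄ = (0.30+0.24)/2 = 0.27, v̄ = (1.14+0.97)/2 = 1.055 → q = 2.2×0.27×1.055 = 0.6267 m³/s
Panel 4-5: Δb = 4.8 m, d̄ = (0.24+0.00)/2 = 0.12, v̄ = (0.97+0.00)/2 = 0.485 → q = 4.8×0.12×0.485 = 0.2794 m³/s
Q = Σ q = 2.876 m³/s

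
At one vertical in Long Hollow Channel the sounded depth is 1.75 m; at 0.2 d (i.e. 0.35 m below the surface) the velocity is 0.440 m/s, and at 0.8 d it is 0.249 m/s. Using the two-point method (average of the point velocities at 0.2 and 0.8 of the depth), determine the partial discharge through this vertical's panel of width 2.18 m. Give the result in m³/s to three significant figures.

v̄ = (0.440 + 0.249) / 2 = 0.3445 m/s
q = v̄ × d × w = 0.3445 × 1.75 × 2.18 = 1.314 m³/s

1.31 m³/s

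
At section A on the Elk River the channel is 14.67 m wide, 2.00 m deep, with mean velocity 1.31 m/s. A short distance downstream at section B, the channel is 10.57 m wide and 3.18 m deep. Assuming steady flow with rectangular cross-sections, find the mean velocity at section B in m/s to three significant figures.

1.14 m/s

Q = A₁V₁ = (14.67×2.00) × 1.31 = 38.44 m³/s
A₂ = 10.57 × 3.18 = 33.61 m²
V₂ = Q/A₂ = 38.44/33.61 = 1.143 m/s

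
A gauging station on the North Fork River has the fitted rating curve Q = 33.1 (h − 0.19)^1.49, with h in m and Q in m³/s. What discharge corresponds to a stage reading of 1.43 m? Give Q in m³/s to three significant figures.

45.6 m³/s

Q = 33.1 × (1.43 − 0.19)^1.49 = 33.1 × 1.24^1.49 = 45.61 m³/s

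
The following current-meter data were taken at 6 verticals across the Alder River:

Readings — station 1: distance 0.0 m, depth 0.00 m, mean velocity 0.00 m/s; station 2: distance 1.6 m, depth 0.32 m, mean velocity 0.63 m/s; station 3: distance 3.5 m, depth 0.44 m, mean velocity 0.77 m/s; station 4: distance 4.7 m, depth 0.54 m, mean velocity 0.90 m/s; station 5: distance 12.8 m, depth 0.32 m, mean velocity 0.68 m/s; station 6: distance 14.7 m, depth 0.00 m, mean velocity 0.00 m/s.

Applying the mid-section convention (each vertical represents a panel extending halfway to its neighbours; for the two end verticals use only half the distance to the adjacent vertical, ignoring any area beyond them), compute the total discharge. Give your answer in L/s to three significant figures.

4230 L/s

w_2 = (3.5 − 0.0)/2 = 1.75 m; q_2 = 0.63 × 0.32 × 1.75 = 0.3528 m³/s
w_3 = (4.7 − 1.6)/2 = 1.55 m; q_3 = 0.77 × 0.44 × 1.55 = 0.5251 m³/s
w_4 = (12.8 − 3.5)/2 = 4.65 m; q_4 = 0.90 × 0.54 × 4.65 = 2.260 m³/s
w_5 = (14.7 − 4.7)/2 = 5 m; q_5 = 0.68 × 0.32 × 5 = 1.088 m³/s
Stations 1, 6 contribute zero (depth or velocity is 0).
Q = Σ qᵢ = 4.226 m³/s
= 4.226 × 1000 = 4226 L/s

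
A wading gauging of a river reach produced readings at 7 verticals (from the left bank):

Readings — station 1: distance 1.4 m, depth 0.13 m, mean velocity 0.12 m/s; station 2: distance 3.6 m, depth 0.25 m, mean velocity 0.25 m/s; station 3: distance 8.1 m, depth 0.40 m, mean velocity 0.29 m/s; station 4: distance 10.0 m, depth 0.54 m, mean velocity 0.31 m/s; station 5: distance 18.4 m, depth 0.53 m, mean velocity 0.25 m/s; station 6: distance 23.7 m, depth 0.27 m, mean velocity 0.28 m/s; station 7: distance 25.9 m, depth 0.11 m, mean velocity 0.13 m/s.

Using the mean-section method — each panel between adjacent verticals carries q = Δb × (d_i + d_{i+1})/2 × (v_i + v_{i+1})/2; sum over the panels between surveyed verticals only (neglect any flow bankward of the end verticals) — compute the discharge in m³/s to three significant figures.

2.65 m³/s

Panel 1-2: Δb = 2.2 m, d̄ = (0.13+0.25)/2 = 0.19, v̄ = (0.12+0.25)/2 = 0.185 → q = 2.2×0.19×0.185 = 0.07733 m³/s
Panel 2-3: Δb = 4.5 m, d̄ = (0.25+0.40)/2 = 0.325, v̄ = (0.25+0.29)/2 = 0.27 → q = 4.5×0.325×0.27 = 0.3949 m³/s
Panel 3-4: Δb = 1.9 m, d̄ = (0.40+0.54)/2 = 0.47, v̄ = (0.29+0.31)/2 = 0.3 → q = 1.9×0.47×0.3 = 0.2679 m³/s
Panel 4-5: Δb = 8.4 m, d̄ = (0.54+0.53)/2 = 0.535, v̄ = (0.31+0.25)/2 = 0.28 → q = 8.4×0.535×0.28 = 1.258 m³/s
Panel 5-6: Δb = 5.3 m, d̄ = (0.53+0.27)/2 = 0.4, v̄ = (0.25+0.28)/2 = 0.265 → q = 5.3×0.4×0.265 = 0.5618 m³/s
Panel 6-7: Δb = 2.2 m, d̄ = (0.27+0.11)/2 = 0.19, v̄ = (0.28+0.13)/2 = 0.205 → q = 2.2×0.19×0.205 = 0.08569 m³/s
Q = Σ q = 2.646 m³/s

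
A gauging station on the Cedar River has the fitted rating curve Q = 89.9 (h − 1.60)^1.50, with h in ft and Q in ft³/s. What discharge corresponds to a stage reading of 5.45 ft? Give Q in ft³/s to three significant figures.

Q = 89.9 × (5.45 − 1.60)^1.50 = 89.9 × 3.85^1.50 = 679.1 ft³/s

679 ft³/s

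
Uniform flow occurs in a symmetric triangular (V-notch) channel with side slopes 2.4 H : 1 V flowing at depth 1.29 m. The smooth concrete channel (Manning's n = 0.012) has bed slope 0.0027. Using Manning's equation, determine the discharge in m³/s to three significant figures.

A = z·y² = 2.4×1.29² = 3.994 m²
P = 2y√(1+z²) = 2×1.29×√(1+2.4²) = 6.708 m
R = A/P = 3.994/6.708 = 0.5954 m
Q = (1/n)·A·R^(2/3)·S^(1/2) = (1/0.012) × 3.994 × 0.5954^(2/3) × 0.0027^(1/2) = 12.24 m³/s

12.2 m³/s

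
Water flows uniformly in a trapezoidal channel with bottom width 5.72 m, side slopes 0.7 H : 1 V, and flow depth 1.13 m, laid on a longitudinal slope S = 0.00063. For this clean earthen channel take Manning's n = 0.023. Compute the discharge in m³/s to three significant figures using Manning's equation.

7.30 m³/s

A = (b + z·y)·y = (5.72 + 0.7×1.13)×1.13 = 7.357 m²
P = b + 2y√(1+z²) = 5.72 + 2×1.13×√(1+0.7²) = 8.479 m
R = A/P = 7.357/8.479 = 0.8678 m
Q = (1/n)·A·R^(2/3)·S^(1/2) = (1/0.023) × 7.357 × 0.8678^(2/3) × 0.00063^(1/2) = 7.305 m³/s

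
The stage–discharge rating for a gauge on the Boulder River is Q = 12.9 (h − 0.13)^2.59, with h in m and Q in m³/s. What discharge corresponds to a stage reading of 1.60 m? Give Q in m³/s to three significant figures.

Q = 12.9 × (1.60 − 0.13)^2.59 = 12.9 × 1.47^2.59 = 34.99 m³/s

35.0 m³/s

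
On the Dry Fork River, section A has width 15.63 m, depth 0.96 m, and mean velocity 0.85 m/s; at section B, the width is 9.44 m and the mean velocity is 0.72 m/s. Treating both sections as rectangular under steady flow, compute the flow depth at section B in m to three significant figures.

1.88 m

Q = A₁V₁ = (15.63×0.96) × 0.85 = 12.75 m³/s
d₂ = Q/(b₂ V₂) = 12.75/(9.44×0.72) = 1.876 m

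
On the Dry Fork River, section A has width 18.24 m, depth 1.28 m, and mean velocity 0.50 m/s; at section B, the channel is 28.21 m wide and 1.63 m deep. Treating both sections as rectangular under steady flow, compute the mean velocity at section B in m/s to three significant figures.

0.254 m/s

Q = A₁V₁ = (18.24×1.28) × 0.50 = 11.67 m³/s
A₂ = 28.21 × 1.63 = 45.98 m²
V₂ = Q/A₂ = 11.67/45.98 = 0.2539 m/s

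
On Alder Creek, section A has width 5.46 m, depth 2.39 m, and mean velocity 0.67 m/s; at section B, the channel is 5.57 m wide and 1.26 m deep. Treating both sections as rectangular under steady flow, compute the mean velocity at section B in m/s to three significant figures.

Q = A₁V₁ = (5.46×2.39) × 0.67 = 8.743 m³/s
A₂ = 5.57 × 1.26 = 7.018 m²
V₂ = Q/A₂ = 8.743/7.018 = 1.246 m/s

1.25 m/s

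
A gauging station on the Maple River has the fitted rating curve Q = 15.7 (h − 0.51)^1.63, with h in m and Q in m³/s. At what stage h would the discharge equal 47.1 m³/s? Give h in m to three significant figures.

h − h₀ = (Q/C)^(1/b) = (47.1/15.7)^(1/1.63) = 1.962 m
h = 0.51 + 1.962 = 2.472 m

2.47 m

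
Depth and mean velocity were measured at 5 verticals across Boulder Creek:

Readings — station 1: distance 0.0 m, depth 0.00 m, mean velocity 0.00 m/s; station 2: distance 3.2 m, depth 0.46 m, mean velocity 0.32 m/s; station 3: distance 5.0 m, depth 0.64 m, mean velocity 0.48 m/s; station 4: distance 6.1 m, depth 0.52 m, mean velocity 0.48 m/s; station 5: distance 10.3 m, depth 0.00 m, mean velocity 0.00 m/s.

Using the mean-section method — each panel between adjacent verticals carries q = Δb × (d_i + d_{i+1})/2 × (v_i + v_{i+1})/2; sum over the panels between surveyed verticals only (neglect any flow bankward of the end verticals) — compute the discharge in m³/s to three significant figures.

1.08 m³/s

Panel 1-2: Δb = 3.2 m, d̄ = (0.00+0.46)/2 = 0.23, v̄ = (0.00+0.32)/2 = 0.16 → q = 3.2×0.23×0.16 = 0.1178 m³/s
Panel 2-3: Δb = 1.8 m, d̄ = (0.46+0.64)/2 = 0.55, v̄ = (0.32+0.48)/2 = 0.4 → q = 1.8×0.55×0.4 = 0.3960 m³/s
Panel 3-4: Δb = 1.1 m, d̄ = (0.64+0.52)/2 = 0.58, v̄ = (0.48+0.48)/2 = 0.48 → q = 1.1×0.58×0.48 = 0.3062 m³/s
Panel 4-5: Δb = 4.2 m, d̄ = (0.52+0.00)/2 = 0.26, v̄ = (0.48+0.00)/2 = 0.24 → q = 4.2×0.26×0.24 = 0.2621 m³/s
Q = Σ q = 1.082 m³/s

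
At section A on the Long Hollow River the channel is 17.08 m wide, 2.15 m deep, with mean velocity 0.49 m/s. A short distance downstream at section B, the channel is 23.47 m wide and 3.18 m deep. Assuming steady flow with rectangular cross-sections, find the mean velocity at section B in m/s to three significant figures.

Q = A₁V₁ = (17.08×2.15) × 0.49 = 17.99 m³/s
A₂ = 23.47 × 3.18 = 74.63 m²
V₂ = Q/A₂ = 17.99/74.63 = 0.2411 m/s

0.241 m/s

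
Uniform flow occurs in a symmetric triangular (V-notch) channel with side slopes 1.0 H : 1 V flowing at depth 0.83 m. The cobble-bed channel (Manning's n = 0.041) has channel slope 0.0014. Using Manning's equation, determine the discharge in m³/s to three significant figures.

0.278 m³/s

A = z·y² = 1.0×0.83² = 0.6889 m²
P = 2y√(1+z²) = 2×0.83×√(1+1.0²) = 2.348 m
R = A/P = 0.6889/2.348 = 0.2934 m
Q = (1/n)·A·R^(2/3)·S^(1/2) = (1/0.041) × 0.6889 × 0.2934^(2/3) × 0.0014^(1/2) = 0.2776 m³/s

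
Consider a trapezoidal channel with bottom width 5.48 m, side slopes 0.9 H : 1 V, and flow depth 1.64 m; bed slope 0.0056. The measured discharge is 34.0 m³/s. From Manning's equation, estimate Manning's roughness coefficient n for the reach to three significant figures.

0.0276

A = (b + z·y)·y = (5.48 + 0.9×1.64)×1.64 = 11.41 m²
P = b + 2y√(1+z²) = 5.48 + 2×1.64×√(1+0.9²) = 9.893 m
R = A/P = 11.41/9.893 = 1.153 m
n = (1/Q)·A·R^(2/3)·S^(1/2) = (1/34.0) × 11.41 × 1.100 × 0.07483 = 0.02761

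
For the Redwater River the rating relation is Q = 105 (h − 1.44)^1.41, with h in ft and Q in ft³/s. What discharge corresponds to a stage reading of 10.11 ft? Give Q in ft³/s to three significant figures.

Q = 105 × (10.11 − 1.44)^1.41 = 105 × 8.67^1.41 = 2207 ft³/s

2210 ft³/s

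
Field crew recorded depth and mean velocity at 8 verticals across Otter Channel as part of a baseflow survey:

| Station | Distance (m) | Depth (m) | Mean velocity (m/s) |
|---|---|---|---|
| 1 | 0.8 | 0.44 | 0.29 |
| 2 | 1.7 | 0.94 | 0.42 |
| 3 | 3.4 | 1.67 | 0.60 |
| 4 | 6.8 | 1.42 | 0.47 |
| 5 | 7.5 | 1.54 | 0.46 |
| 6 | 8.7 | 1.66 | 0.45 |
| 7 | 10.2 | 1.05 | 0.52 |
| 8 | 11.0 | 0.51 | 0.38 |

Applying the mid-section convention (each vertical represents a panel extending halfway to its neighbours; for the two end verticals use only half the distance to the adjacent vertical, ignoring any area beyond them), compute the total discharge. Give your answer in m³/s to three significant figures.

6.88 m³/s

w_1 = (1.7 − 0.8)/2 = 0.45 m; q_1 = 0.29 × 0.44 × 0.45 = 0.05742 m³/s
w_2 = (3.4 − 0.8)/2 = 1.3 m; q_2 = 0.42 × 0.94 × 1.3 = 0.5132 m³/s
w_3 = (6.8 − 1.7)/2 = 2.55 m; q_3 = 0.60 × 1.67 × 2.55 = 2.555 m³/s
w_4 = (7.5 − 3.4)/2 = 2.05 m; q_4 = 0.47 × 1.42 × 2.05 = 1.368 m³/s
w_5 = (8.7 − 6.8)/2 = 0.95 m; q_5 = 0.46 × 1.54 × 0.95 = 0.6730 m³/s
w_6 = (10.2 − 7.5)/2 = 1.35 m; q_6 = 0.45 × 1.66 × 1.35 = 1.008 m³/s
w_7 = (11.0 − 8.7)/2 = 1.15 m; q_7 = 0.52 × 1.05 × 1.15 = 0.6279 m³/s
w_8 = (11.0 − 10.2)/2 = 0.4 m; q_8 = 0.38 × 0.51 × 0.4 = 0.07752 m³/s
Q = Σ qᵢ = 6.881 m³/s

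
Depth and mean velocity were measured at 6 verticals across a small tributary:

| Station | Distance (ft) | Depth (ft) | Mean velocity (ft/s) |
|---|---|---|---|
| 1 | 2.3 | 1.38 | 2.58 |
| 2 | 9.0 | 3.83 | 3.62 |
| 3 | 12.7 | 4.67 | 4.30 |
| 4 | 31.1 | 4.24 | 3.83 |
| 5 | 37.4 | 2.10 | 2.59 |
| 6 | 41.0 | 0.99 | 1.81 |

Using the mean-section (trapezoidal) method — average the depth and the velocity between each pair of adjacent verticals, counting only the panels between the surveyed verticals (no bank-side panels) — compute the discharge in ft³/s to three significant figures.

526 ft³/s

Panel 1-2: Δb = 6.7 ft, d̄ = (1.38+3.83)/2 = 2.605, v̄ = (2.58+3.62)/2 = 3.1 → q = 6.7×2.605×3.1 = 54.11 ft³/s
Panel 2-3: Δb = 3.7 ft, d̄ = (3.83+4.67)/2 = 4.25, v̄ = (3.62+4.30)/2 = 3.96 → q = 3.7×4.25×3.96 = 62.27 ft³/s
Panel 3-4: Δb = 18.4 ft, d̄ = (4.67+4.24)/2 = 4.455, v̄ = (4.30+3.83)/2 = 4.065 → q = 18.4×4.455×4.065 = 333.2 ft³/s
Panel 4-5: Δb = 6.3 ft, d̄ = (4.24+2.10)/2 = 3.17, v̄ = (3.83+2.59)/2 = 3.21 → q = 6.3×3.17×3.21 = 64.11 ft³/s
Panel 5-6: Δb = 3.6 ft, d̄ = (2.10+0.99)/2 = 1.545, v̄ = (2.59+1.81)/2 = 2.2 → q = 3.6×1.545×2.2 = 12.24 ft³/s
Q = Σ q = 525.9 ft³/s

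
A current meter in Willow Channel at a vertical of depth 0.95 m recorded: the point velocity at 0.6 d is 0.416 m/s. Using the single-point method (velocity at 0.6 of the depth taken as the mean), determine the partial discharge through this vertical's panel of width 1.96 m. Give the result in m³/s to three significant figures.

0.775 m³/s

v̄ = v₀.₆ = 0.416 m/s
q = v̄ × d × w = 0.4160 × 0.95 × 1.96 = 0.7746 m³/s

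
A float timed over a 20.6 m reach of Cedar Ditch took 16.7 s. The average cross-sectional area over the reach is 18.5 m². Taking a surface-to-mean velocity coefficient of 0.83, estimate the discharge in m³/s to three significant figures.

v_surface = L / t̄ = 20.6 / 16.7 = 1.234 m/s
v_mean = 0.83 × 1.234 = 1.024 m/s
Q = A × v_mean = 18.5 × 1.024 = 18.94 m³/s

18.9 m³/s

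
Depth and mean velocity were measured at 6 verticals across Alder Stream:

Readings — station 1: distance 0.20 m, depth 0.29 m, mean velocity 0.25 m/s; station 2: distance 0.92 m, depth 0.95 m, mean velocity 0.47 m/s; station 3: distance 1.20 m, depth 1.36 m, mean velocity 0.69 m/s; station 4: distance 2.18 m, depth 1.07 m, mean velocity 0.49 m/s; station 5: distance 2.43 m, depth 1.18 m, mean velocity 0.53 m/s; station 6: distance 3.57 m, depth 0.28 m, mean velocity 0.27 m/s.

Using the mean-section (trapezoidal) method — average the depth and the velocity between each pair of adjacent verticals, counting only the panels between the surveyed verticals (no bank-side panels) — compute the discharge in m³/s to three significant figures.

1.53 m³/s

Panel 1-2: Δb = 0.72 m, d̄ = (0.29+0.95)/2 = 0.62, v̄ = (0.25+0.47)/2 = 0.36 → q = 0.72×0.62×0.36 = 0.1607 m³/s
Panel 2-3: Δb = 0.28 m, d̄ = (0.95+1.36)/2 = 1.155, v̄ = (0.47+0.69)/2 = 0.58 → q = 0.28×1.155×0.58 = 0.1876 m³/s
Panel 3-4: Δb = 0.98 m, d̄ = (1.36+1.07)/2 = 1.215, v̄ = (0.69+0.49)/2 = 0.59 → q = 0.98×1.215×0.59 = 0.7025 m³/s
Panel 4-5: Δb = 0.25 m, d̄ = (1.07+1.18)/2 = 1.125, v̄ = (0.49+0.53)/2 = 0.51 → q = 0.25×1.125×0.51 = 0.1434 m³/s
Panel 5-6: Δb = 1.14 m, d̄ = (1.18+0.28)/2 = 0.73, v̄ = (0.53+0.27)/2 = 0.4 → q = 1.14×0.73×0.4 = 0.3329 m³/s
Q = Σ q = 1.527 m³/s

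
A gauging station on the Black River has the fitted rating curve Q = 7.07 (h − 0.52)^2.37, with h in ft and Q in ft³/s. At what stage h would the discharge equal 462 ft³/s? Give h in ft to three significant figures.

6.35 ft

h − h₀ = (Q/C)^(1/b) = (462/7.07)^(1/2.37) = 5.833 ft
h = 0.52 + 5.833 = 6.353 ft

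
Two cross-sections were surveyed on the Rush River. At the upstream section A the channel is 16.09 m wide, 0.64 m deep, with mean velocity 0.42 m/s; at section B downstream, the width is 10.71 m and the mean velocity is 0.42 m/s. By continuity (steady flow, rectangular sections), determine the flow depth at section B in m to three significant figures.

Q = A₁V₁ = (16.09×0.64) × 0.42 = 4.325 m³/s
d₂ = Q/(b₂ V₂) = 4.325/(10.71×0.42) = 0.9615 m

0.961 m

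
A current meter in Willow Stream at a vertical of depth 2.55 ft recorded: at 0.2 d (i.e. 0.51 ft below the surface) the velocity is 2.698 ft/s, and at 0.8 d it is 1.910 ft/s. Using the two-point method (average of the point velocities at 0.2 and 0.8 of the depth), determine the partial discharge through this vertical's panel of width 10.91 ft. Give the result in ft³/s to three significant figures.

64.1 ft³/s

v̄ = (2.698 + 1.910) / 2 = 2.304 ft/s
q = v̄ × d × w = 2.304 × 2.55 × 10.91 = 64.10 ft³/s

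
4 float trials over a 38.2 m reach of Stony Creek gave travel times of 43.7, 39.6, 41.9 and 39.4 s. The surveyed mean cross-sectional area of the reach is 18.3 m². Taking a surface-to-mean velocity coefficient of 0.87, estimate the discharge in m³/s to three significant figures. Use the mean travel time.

t̄ = (43.7 + 39.6 + 41.9 + 39.4) / 4 = 41.15 s
v_surface = L / t̄ = 38.2 / 41.15 = 0.9283 m/s
v_mean = 0.87 × 0.9283 = 0.8076 m/s
Q = A × v_mean = 18.3 × 0.8076 = 14.78 m³/s

14.8 m³/s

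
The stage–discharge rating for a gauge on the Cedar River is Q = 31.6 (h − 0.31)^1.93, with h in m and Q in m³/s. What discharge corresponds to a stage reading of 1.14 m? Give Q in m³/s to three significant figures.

22.1 m³/s

Q = 31.6 × (1.14 − 0.31)^1.93 = 31.6 × 0.83^1.93 = 22.06 m³/s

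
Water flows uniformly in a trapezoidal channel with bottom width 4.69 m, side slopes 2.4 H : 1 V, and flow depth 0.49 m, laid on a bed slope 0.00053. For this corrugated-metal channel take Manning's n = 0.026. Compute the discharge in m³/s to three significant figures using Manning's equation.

A = (b + z·y)·y = (4.69 + 2.4×0.49)×0.49 = 2.874 m²
P = b + 2y√(1+z²) = 4.69 + 2×0.49×√(1+2.4²) = 7.238 m
R = A/P = 2.874/7.238 = 0.3971 m
Q = (1/n)·A·R^(2/3)·S^(1/2) = (1/0.026) × 2.874 × 0.3971^(2/3) × 0.00053^(1/2) = 1.375 m³/s

1.38 m³/s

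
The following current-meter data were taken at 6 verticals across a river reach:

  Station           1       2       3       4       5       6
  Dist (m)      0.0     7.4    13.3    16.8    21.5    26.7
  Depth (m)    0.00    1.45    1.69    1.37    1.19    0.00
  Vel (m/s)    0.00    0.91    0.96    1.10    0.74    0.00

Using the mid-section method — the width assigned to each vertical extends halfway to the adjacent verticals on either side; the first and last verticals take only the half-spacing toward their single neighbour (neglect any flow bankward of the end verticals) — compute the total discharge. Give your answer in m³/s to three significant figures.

w_2 = (13.3 − 0.0)/2 = 6.65 m; q_2 = 0.91 × 1.45 × 6.65 = 8.775 m³/s
w_3 = (16.8 − 7.4)/2 = 4.7 m; q_3 = 0.96 × 1.69 × 4.7 = 7.625 m³/s
w_4 = (21.5 − 13.3)/2 = 4.1 m; q_4 = 1.10 × 1.37 × 4.1 = 6.179 m³/s
w_5 = (26.7 − 16.8)/2 = 4.95 m; q_5 = 0.74 × 1.19 × 4.95 = 4.359 m³/s
Stations 1, 6 contribute zero (depth or velocity is 0).
Q = Σ qᵢ = 26.94 m³/s

26.9 m³/s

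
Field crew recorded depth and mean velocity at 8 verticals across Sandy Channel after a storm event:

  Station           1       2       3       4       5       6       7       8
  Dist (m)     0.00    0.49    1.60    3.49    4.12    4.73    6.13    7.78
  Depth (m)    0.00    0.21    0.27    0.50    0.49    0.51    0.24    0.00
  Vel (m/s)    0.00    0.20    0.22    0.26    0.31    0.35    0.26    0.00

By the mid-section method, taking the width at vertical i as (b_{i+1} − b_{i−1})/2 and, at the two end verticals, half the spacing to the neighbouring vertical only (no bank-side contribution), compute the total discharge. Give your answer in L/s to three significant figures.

655 L/s

w_2 = (1.60 − 0.00)/2 = 0.8 m; q_2 = 0.20 × 0.21 × 0.8 = 0.03360 m³/s
w_3 = (3.49 − 0.49)/2 = 1.5 m; q_3 = 0.22 × 0.27 × 1.5 = 0.08910 m³/s
w_4 = (4.12 − 1.60)/2 = 1.26 m; q_4 = 0.26 × 0.50 × 1.26 = 0.1638 m³/s
w_5 = (4.73 − 3.49)/2 = 0.62 m; q_5 = 0.31 × 0.49 × 0.62 = 0.09418 m³/s
w_6 = (6.13 − 4.12)/2 = 1.005 m; q_6 = 0.35 × 0.51 × 1.005 = 0.1794 m³/s
w_7 = (7.78 − 4.73)/2 = 1.525 m; q_7 = 0.26 × 0.24 × 1.525 = 0.09516 m³/s
Stations 1, 8 contribute zero (depth or velocity is 0).
Q = Σ qᵢ = 0.6552 m³/s
= 0.6552 × 1000 = 655.2 L/s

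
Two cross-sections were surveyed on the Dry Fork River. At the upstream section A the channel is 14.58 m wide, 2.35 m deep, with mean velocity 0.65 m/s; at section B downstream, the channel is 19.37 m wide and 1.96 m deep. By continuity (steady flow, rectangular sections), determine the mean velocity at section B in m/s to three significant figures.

0.587 m/s

Q = A₁V₁ = (14.58×2.35) × 0.65 = 22.27 m³/s
A₂ = 19.37 × 1.96 = 37.97 m²
V₂ = Q/A₂ = 22.27/37.97 = 0.5866 m/s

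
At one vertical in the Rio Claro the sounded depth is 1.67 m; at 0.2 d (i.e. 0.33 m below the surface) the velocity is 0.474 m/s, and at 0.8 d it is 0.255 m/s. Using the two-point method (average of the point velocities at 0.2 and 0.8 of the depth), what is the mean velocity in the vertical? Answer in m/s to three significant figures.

v̄ = (0.474 + 0.255) / 2 = 0.3645 m/s

0.365 m/s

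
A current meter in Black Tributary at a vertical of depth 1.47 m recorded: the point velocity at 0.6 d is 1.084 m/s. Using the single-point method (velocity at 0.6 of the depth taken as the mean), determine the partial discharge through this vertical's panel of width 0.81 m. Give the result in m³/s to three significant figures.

v̄ = v₀.₆ = 1.084 m/s
q = v̄ × d × w = 1.084 × 1.47 × 0.81 = 1.291 m³/s

1.29 m³/s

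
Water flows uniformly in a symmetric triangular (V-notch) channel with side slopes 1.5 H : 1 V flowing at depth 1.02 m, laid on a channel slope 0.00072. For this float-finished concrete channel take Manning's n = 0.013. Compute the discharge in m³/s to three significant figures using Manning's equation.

1.82 m³/s

A = z·y² = 1.5×1.02² = 1.561 m²
P = 2y√(1+z²) = 2×1.02×√(1+1.5²) = 3.678 m
R = A/P = 1.561/3.678 = 0.4243 m
Q = (1/n)·A·R^(2/3)·S^(1/2) = (1/0.013) × 1.561 × 0.4243^(2/3) × 0.00072^(1/2) = 1.819 m³/s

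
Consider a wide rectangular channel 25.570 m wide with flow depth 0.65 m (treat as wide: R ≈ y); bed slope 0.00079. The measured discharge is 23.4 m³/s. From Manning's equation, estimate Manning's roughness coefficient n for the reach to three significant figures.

0.0150

A = b·y = 25.570 × 0.65 = 16.62 m²
Wide channel: R ≈ y = 0.65 m
n = (1/Q)·A·R^(2/3)·S^(1/2) = (1/23.4) × 16.62 × 0.7504 × 0.02811 = 0.01498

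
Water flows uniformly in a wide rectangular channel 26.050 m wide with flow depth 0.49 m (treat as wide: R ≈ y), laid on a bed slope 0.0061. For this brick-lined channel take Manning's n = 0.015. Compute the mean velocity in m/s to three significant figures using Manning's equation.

A = b·y = 26.050 × 0.49 = 12.76 m²
Wide channel: R ≈ y = 0.49 m
Q = (1/n)·A·R^(2/3)·S^(1/2) = (1/0.015) × 12.76 × 0.4900^(2/3) × 0.0061^(1/2) = 41.31 m³/s
V = Q/A = 41.31/12.76 = 3.236 m/s

3.24 m/s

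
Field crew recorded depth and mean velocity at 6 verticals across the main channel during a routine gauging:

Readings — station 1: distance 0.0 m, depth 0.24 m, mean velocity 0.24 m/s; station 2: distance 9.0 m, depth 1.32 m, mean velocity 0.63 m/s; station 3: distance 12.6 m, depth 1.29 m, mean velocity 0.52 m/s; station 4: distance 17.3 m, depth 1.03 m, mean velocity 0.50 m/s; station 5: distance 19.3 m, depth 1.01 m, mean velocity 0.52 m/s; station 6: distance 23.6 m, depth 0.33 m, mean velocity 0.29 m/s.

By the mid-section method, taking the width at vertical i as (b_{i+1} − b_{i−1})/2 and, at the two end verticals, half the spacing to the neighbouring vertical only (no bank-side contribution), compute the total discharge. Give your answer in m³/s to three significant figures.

11.9 m³/s

w_1 = (9.0 − 0.0)/2 = 4.5 m; q_1 = 0.24 × 0.24 × 4.5 = 0.2592 m³/s
w_2 = (12.6 − 0.0)/2 = 6.3 m; q_2 = 0.63 × 1.32 × 6.3 = 5.239 m³/s
w_3 = (17.3 − 9.0)/2 = 4.15 m; q_3 = 0.52 × 1.29 × 4.15 = 2.784 m³/s
w_4 = (19.3 − 12.6)/2 = 3.35 m; q_4 = 0.50 × 1.03 × 3.35 = 1.725 m³/s
w_5 = (23.6 − 17.3)/2 = 3.15 m; q_5 = 0.52 × 1.01 × 3.15 = 1.654 m³/s
w_6 = (23.6 − 19.3)/2 = 2.15 m; q_6 = 0.29 × 0.33 × 2.15 = 0.2058 m³/s
Q = Σ qᵢ = 11.87 m³/s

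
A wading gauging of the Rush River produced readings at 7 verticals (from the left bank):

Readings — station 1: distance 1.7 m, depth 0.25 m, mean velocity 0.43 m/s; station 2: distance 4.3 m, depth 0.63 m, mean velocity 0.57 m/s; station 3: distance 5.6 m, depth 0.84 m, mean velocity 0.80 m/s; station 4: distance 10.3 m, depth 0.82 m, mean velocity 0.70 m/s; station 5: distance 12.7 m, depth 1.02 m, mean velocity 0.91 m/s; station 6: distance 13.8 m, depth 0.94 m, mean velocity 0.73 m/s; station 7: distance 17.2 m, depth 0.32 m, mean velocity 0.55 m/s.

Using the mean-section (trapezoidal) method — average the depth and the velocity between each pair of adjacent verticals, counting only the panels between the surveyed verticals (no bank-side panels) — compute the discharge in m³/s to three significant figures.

Panel 1-2: Δb = 2.6 m, d̄ = (0.25+0.63)/2 = 0.44, v̄ = (0.43+0.57)/2 = 0.5 → q = 2.6×0.44×0.5 = 0.5720 m³/s
Panel 2-3: Δb = 1.3 m, d̄ = (0.63+0.84)/2 = 0.735, v̄ = (0.57+0.80)/2 = 0.685 → q = 1.3×0.735×0.685 = 0.6545 m³/s
Panel 3-4: Δb = 4.7 m, d̄ = (0.84+0.82)/2 = 0.83, v̄ = (0.80+0.70)/2 = 0.75 → q = 4.7×0.83×0.75 = 2.926 m³/s
Panel 4-5: Δb = 2.4 m, d̄ = (0.82+1.02)/2 = 0.92, v̄ = (0.70+0.91)/2 = 0.805 → q = 2.4×0.92×0.805 = 1.777 m³/s
Panel 5-6: Δb = 1.1 m, d̄ = (1.02+0.94)/2 = 0.98, v̄ = (0.91+0.73)/2 = 0.82 → q = 1.1×0.98×0.82 = 0.8840 m³/s
Panel 6-7: Δb = 3.4 m, d̄ = (0.94+0.32)/2 = 0.63, v̄ = (0.73+0.55)/2 = 0.64 → q = 3.4×0.63×0.64 = 1.371 m³/s
Q = Σ q = 8.185 m³/s

8.18 m³/s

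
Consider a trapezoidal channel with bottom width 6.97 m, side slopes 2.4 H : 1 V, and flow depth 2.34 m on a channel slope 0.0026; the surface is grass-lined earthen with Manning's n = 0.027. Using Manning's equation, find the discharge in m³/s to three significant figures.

74.1 m³/s

A = (b + z·y)·y = (6.97 + 2.4×2.34)×2.34 = 29.45 m²
P = b + 2y√(1+z²) = 6.97 + 2×2.34×√(1+2.4²) = 19.14 m
R = A/P = 29.45/19.14 = 1.539 m
Q = (1/n)·A·R^(2/3)·S^(1/2) = (1/0.027) × 29.45 × 1.539^(2/3) × 0.0026^(1/2) = 74.14 m³/s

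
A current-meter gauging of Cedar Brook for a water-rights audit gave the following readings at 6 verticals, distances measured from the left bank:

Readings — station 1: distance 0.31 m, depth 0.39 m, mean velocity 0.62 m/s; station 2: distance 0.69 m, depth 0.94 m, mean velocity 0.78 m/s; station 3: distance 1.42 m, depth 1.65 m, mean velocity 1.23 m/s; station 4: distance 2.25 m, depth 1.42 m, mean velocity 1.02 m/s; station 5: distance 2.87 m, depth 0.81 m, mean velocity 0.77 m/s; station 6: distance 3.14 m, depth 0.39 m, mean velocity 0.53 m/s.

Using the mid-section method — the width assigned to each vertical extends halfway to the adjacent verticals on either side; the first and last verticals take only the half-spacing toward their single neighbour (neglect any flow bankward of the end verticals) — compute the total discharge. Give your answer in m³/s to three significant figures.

w_1 = (0.69 − 0.31)/2 = 0.19 m; q_1 = 0.62 × 0.39 × 0.19 = 0.04594 m³/s
w_2 = (1.42 − 0.31)/2 = 0.555 m; q_2 = 0.78 × 0.94 × 0.555 = 0.4069 m³/s
w_3 = (2.25 − 0.69)/2 = 0.78 m; q_3 = 1.23 × 1.65 × 0.78 = 1.583 m³/s
w_4 = (2.87 − 1.42)/2 = 0.725 m; q_4 = 1.02 × 1.42 × 0.725 = 1.050 m³/s
w_5 = (3.14 − 2.25)/2 = 0.445 m; q_5 = 0.77 × 0.81 × 0.445 = 0.2775 m³/s
w_6 = (3.14 − 2.87)/2 = 0.135 m; q_6 = 0.53 × 0.39 × 0.135 = 0.02790 m³/s
Q = Σ qᵢ = 3.391 m³/s

3.39 m³/s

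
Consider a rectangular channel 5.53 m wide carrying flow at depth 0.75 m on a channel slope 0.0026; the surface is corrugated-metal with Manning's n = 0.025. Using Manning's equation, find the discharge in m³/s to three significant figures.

5.95 m³/s

A = b·y = 5.53 × 0.75 = 4.148 m²
P = b + 2y = 5.53 + 2×0.75 = 7.030 m
R = A/P = 4.148/7.030 = 0.5900 m
Q = (1/n)·A·R^(2/3)·S^(1/2) = (1/0.025) × 4.148 × 0.5900^(2/3) × 0.0026^(1/2) = 5.951 m³/s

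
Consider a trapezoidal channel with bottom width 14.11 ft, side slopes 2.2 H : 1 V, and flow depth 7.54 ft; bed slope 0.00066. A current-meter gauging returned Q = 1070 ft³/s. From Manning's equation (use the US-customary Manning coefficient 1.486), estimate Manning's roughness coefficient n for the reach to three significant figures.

A = (b + z·y)·y = (14.11 + 2.2×7.54)×7.54 = 231.5 ft²
P = b + 2y√(1+z²) = 14.11 + 2×7.54×√(1+2.2²) = 50.55 ft
R = A/P = 231.5/50.55 = 4.579 ft
n = (1.486/Q)·A·R^(2/3)·S^(1/2) = (1.486/1070) × 231.5 × 2.757 × 0.02569 = 0.02277

0.0228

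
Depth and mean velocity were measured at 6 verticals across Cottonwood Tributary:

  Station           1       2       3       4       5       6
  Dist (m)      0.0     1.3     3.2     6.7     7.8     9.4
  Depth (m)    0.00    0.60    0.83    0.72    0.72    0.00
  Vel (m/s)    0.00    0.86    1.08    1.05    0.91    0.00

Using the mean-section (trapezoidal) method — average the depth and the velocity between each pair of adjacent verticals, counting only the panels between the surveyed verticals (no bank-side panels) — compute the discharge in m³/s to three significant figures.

5.41 m³/s

Panel 1-2: Δb = 1.3 m, d̄ = (0.00+0.60)/2 = 0.3, v̄ = (0.00+0.86)/2 = 0.43 → q = 1.3×0.3×0.43 = 0.1677 m³/s
Panel 2-3: Δb = 1.9 m, d̄ = (0.60+0.83)/2 = 0.715, v̄ = (0.86+1.08)/2 = 0.97 → q = 1.9×0.715×0.97 = 1.318 m³/s
Panel 3-4: Δb = 3.5 m, d̄ = (0.83+0.72)/2 = 0.775, v̄ = (1.08+1.05)/2 = 1.065 → q = 3.5×0.775×1.065 = 2.889 m³/s
Panel 4-5: Δb = 1.1 m, d̄ = (0.72+0.72)/2 = 0.72, v̄ = (1.05+0.91)/2 = 0.98 → q = 1.1×0.72×0.98 = 0.7762 m³/s
Panel 5-6: Δb = 1.6 m, d̄ = (0.72+0.00)/2 = 0.36, v̄ = (0.91+0.00)/2 = 0.455 → q = 1.6×0.36×0.455 = 0.2621 m³/s
Q = Σ q = 5.412 m³/s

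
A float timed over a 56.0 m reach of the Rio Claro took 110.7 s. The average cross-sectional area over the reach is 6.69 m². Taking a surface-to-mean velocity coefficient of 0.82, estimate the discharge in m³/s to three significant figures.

v_surface = L / t̄ = 56.0 / 110.7 = 0.5059 m/s
v_mean = 0.82 × 0.5059 = 0.4148 m/s
Q = A × v_mean = 6.69 × 0.4148 = 2.775 m³/s

2.78 m³/s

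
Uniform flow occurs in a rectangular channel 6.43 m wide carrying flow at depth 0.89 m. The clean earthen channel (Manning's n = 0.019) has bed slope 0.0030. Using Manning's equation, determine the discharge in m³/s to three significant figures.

A = b·y = 6.43 × 0.89 = 5.723 m²
P = b + 2y = 6.43 + 2×0.89 = 8.210 m
R = A/P = 5.723/8.210 = 0.6970 m
Q = (1/n)·A·R^(2/3)·S^(1/2) = (1/0.019) × 5.723 × 0.6970^(2/3) × 0.0030^(1/2) = 12.97 m³/s

13.0 m³/s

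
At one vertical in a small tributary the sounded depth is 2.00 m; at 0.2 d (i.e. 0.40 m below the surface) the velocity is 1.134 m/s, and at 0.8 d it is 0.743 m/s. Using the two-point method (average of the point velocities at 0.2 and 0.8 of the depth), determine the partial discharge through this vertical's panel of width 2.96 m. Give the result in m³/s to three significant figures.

5.56 m³/s

v̄ = (1.134 + 0.743) / 2 = 0.9385 m/s
q = v̄ × d × w = 0.9385 × 2.00 × 2.96 = 5.556 m³/s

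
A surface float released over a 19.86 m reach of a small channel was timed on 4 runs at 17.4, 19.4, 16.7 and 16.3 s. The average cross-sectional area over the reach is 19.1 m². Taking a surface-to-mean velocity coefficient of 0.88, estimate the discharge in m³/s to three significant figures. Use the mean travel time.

t̄ = (17.4 + 19.4 + 16.7 + 16.3) / 4 = 17.45 s
v_surface = L / t̄ = 19.86 / 17.45 = 1.138 m/s
v_mean = 0.88 × 1.138 = 1.002 m/s
Q = A × v_mean = 19.1 × 1.002 = 19.13 m³/s

19.1 m³/s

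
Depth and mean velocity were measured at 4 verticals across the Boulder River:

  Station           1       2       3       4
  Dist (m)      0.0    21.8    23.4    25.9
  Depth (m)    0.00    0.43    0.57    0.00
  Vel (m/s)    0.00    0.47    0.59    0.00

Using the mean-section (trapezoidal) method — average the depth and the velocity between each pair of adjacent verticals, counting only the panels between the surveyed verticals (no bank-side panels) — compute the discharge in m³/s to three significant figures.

Panel 1-2: Δb = 21.8 m, d̄ = (0.00+0.43)/2 = 0.215, v̄ = (0.00+0.47)/2 = 0.235 → q = 21.8×0.215×0.235 = 1.101 m³/s
Panel 2-3: Δb = 1.6 m, d̄ = (0.43+0.57)/2 = 0.5, v̄ = (0.47+0.59)/2 = 0.53 → q = 1.6×0.5×0.53 = 0.4240 m³/s
Panel 3-4: Δb = 2.5 m, d̄ = (0.57+0.00)/2 = 0.285, v̄ = (0.59+0.00)/2 = 0.295 → q = 2.5×0.285×0.295 = 0.2102 m³/s
Q = Σ q = 1.736 m³/s

1.74 m³/s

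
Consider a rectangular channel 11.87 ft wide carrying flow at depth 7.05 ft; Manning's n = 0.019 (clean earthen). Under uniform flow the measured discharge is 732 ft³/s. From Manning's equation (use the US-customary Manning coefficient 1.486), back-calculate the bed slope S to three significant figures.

A = b·y = 11.87 × 7.05 = 83.68 ft²
P = b + 2y = 11.87 + 2×7.05 = 25.97 ft
R = A/P = 83.68/25.97 = 3.222 ft
S = (Q·n / (1.486·A·R^(2/3)))² = (732×0.019 / (1.486×83.68×2.182))² = 0.002628

0.00263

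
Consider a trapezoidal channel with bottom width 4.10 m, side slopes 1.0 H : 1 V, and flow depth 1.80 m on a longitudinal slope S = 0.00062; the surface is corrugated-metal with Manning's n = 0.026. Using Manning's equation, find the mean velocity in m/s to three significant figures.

1.05 m/s

A = (b + z·y)·y = (4.10 + 1.0×1.80)×1.80 = 10.62 m²
P = b + 2y√(1+z²) = 4.10 + 2×1.80×√(1+1.0²) = 9.191 m
R = A/P = 10.62/9.191 = 1.155 m
Q = (1/n)·A·R^(2/3)·S^(1/2) = (1/0.026) × 10.62 × 1.155^(2/3) × 0.00062^(1/2) = 11.20 m³/s
V = Q/A = 11.20/10.62 = 1.055 m/s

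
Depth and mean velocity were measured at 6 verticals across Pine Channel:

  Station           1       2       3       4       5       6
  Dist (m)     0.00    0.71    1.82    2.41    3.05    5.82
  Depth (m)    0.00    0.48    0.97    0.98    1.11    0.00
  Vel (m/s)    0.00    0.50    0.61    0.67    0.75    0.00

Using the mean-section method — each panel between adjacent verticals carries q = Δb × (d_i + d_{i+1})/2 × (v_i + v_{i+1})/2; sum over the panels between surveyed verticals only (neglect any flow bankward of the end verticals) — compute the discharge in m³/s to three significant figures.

Panel 1-2: Δb = 0.71 m, d̄ = (0.00+0.48)/2 = 0.24, v̄ = (0.00+0.50)/2 = 0.25 → q = 0.71×0.24×0.25 = 0.04260 m³/s
Panel 2-3: Δb = 1.11 m, d̄ = (0.48+0.97)/2 = 0.725, v̄ = (0.50+0.61)/2 = 0.555 → q = 1.11×0.725×0.555 = 0.4466 m³/s
Panel 3-4: Δb = 0.59 m, d̄ = (0.97+0.98)/2 = 0.975, v̄ = (0.61+0.67)/2 = 0.64 → q = 0.59×0.975×0.64 = 0.3682 m³/s
Panel 4-5: Δb = 0.64 m, d̄ = (0.98+1.11)/2 = 1.045, v̄ = (0.67+0.75)/2 = 0.71 → q = 0.64×1.045×0.71 = 0.4748 m³/s
Panel 5-6: Δb = 2.77 m, d̄ = (1.11+0.00)/2 = 0.555, v̄ = (0.75+0.00)/2 = 0.375 → q = 2.77×0.555×0.375 = 0.5765 m³/s
Q = Σ q = 1.909 m³/s

1.91 m³/s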